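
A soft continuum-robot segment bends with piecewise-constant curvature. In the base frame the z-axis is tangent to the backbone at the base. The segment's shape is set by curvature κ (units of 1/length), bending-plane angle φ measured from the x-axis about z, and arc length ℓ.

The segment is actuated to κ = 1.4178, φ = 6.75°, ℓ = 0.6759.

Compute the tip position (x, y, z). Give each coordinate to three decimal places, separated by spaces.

0.298 0.035 0.577

θ = κ·ℓ = 1.4178 × 0.6759 = 0.95829 rad
ρ = (1 − cos θ)/κ = (1 − 0.57492)/1.4178 = 0.29982
z = sin θ / κ = 0.81821/1.4178 = 0.57710
x = ρ cos φ = 0.29982 × cos(6.75°) = 0.29774
y = ρ sin φ = 0.29982 × sin(6.75°) = 0.03524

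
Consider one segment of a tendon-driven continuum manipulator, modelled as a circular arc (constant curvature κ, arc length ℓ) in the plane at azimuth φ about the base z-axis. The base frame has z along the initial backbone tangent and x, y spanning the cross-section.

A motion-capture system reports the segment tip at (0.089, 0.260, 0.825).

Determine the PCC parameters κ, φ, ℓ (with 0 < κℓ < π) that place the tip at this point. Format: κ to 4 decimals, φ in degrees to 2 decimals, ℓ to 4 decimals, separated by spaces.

0.7269 71.10 0.8847

ρ = √(x²+y²) = √(0.089² + 0.260²) = 0.27481
φ = atan2(y, x) mod 360° = atan2(0.260, 0.089) = 71.1035°
|p|² = ρ² + z² = 0.27481² + 0.825² = 0.75615
κ = 2ρ / |p|² = 2×0.27481 / 0.75615 = 0.72687
θ = 2·atan2(ρ, z) = 2·atan2(0.27481, 0.825) = 0.64309 rad
ℓ = θ/κ = 0.64309/0.72687 = 0.88473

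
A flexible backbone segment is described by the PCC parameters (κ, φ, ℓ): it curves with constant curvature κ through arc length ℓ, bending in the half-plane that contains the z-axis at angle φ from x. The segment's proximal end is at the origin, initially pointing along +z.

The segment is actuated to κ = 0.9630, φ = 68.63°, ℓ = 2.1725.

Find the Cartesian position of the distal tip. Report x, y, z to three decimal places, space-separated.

θ = κ·ℓ = 0.9630 × 2.1725 = 2.09212 rad
ρ = (1 − cos θ)/κ = (1 − -0.49803)/0.9630 = 1.55558
z = sin θ / κ = 0.86716/0.9630 = 0.90048
x = ρ cos φ = 1.55558 × cos(68.63°) = 0.56684
y = ρ sin φ = 1.55558 × sin(68.63°) = 1.44863

0.567 1.449 0.900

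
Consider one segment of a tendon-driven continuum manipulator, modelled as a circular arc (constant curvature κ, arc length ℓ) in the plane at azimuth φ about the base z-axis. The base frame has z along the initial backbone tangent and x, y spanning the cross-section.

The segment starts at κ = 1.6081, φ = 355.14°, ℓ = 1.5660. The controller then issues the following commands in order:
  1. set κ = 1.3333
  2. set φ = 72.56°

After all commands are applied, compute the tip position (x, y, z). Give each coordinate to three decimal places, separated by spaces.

initial: κ=1.6081, φ=355.14°, ℓ=1.5660
cmd 1: set κ=1.3333 → (κ,φ,ℓ)=(1.3333,355.14°,1.5660) → tip=(1.1168,-0.0950,0.6519)
cmd 2: set φ=72.56° → (κ,φ,ℓ)=(1.3333,72.56°,1.5660) → tip=(0.3359,1.0693,0.6519)

0.336 1.069 0.652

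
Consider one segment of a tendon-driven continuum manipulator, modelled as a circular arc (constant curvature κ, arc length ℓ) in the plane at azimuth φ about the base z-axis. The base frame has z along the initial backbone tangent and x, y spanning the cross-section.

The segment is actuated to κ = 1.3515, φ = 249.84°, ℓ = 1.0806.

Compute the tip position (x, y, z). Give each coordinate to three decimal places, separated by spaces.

θ = κ·ℓ = 1.3515 × 1.0806 = 1.46043 rad
ρ = (1 − cos θ)/κ = (1 − 0.11014)/1.3515 = 0.65842
z = sin θ / κ = 0.99392/1.3515 = 0.73542
x = ρ cos φ = 0.65842 × cos(249.84°) = -0.22692
y = ρ sin φ = 0.65842 × sin(249.84°) = -0.61808

-0.227 -0.618 0.735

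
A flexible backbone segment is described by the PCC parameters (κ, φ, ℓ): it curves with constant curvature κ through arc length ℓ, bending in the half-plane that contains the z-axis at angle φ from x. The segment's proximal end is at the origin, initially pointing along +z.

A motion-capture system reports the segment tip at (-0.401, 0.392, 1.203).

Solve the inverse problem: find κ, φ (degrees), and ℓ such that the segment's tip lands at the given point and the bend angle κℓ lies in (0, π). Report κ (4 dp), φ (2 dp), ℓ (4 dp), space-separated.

ρ = √(x²+y²) = √(-0.401² + 0.392²) = 0.56077
φ = atan2(y, x) mod 360° = atan2(0.392, -0.401) = 135.6502°
|p|² = ρ² + z² = 0.56077² + 1.203² = 1.76167
κ = 2ρ / |p|² = 2×0.56077 / 1.76167 = 0.63664
θ = 2·atan2(ρ, z) = 2·atan2(0.56077, 1.203) = 0.87240 rad
ℓ = θ/κ = 0.87240/0.63664 = 1.37032

0.6366 135.65 1.3703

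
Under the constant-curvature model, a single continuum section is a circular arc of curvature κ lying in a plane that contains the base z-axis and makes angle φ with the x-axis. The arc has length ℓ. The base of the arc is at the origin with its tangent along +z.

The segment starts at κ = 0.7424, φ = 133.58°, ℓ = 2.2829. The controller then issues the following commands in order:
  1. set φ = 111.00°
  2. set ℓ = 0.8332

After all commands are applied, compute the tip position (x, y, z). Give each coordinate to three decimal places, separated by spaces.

initial: κ=0.7424, φ=133.58°, ℓ=2.2829
cmd 1: set φ=111.00° → (κ,φ,ℓ)=(0.7424,111.00°,2.2829) → tip=(-0.5424,1.4131,1.3366)
cmd 2: set ℓ=0.8332 → (κ,φ,ℓ)=(0.7424,111.00°,0.8332) → tip=(-0.0894,0.2330,0.7811)

-0.089 0.233 0.781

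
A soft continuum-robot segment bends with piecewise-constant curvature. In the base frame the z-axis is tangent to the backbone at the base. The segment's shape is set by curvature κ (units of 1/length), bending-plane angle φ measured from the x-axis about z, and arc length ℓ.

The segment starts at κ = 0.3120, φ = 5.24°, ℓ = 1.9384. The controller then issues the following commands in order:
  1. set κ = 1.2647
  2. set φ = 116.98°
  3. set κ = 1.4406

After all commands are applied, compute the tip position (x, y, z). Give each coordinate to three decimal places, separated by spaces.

-0.611 1.200 0.237

initial: κ=0.3120, φ=5.24°, ℓ=1.9384
cmd 1: set κ=1.2647 → (κ,φ,ℓ)=(1.2647,5.24°,1.9384) → tip=(1.3946,0.1279,0.5034)
cmd 2: set φ=116.98° → (κ,φ,ℓ)=(1.2647,116.98°,1.9384) → tip=(-0.6354,1.2481,0.5034)
cmd 3: set κ=1.4406 → (κ,φ,ℓ)=(1.4406,116.98°,1.9384) → tip=(-0.6108,1.1999,0.2375)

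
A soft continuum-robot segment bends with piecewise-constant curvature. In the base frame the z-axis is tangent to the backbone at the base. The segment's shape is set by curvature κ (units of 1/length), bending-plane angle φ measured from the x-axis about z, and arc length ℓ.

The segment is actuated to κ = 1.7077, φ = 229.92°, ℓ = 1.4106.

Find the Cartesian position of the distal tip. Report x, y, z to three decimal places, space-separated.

θ = κ·ℓ = 1.7077 × 1.4106 = 2.40888 rad
ρ = (1 − cos θ)/κ = (1 − -0.74336)/1.7077 = 1.02088
z = sin θ / κ = 0.66889/1.7077 = 0.39169
x = ρ cos φ = 1.02088 × cos(229.92°) = -0.65730
y = ρ sin φ = 1.02088 × sin(229.92°) = -0.78113

-0.657 -0.781 0.392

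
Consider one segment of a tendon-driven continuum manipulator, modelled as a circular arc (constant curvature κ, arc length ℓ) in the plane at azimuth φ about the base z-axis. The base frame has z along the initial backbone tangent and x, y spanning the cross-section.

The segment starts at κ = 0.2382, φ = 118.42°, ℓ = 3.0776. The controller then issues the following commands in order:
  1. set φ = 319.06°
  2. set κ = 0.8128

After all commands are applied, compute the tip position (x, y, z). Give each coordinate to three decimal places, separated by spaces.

initial: κ=0.2382, φ=118.42°, ℓ=3.0776
cmd 1: set φ=319.06° → (κ,φ,ℓ)=(0.2382,319.06°,3.0776) → tip=(0.8147,-0.7067,2.8093)
cmd 2: set κ=0.8128 → (κ,φ,ℓ)=(0.8128,319.06°,3.0776) → tip=(1.6748,-1.4528,0.7349)

1.675 -1.453 0.735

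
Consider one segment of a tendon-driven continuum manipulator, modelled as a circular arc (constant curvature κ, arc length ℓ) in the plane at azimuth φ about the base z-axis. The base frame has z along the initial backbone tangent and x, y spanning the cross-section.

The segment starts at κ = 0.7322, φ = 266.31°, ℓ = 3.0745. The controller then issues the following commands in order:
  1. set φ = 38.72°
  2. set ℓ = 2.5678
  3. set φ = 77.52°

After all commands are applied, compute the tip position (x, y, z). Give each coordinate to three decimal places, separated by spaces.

0.385 1.739 1.301

initial: κ=0.7322, φ=266.31°, ℓ=3.0745
cmd 1: set φ=38.72° → (κ,φ,ℓ)=(0.7322,38.72°,3.0745) → tip=(1.7359,1.3917,1.0617)
cmd 2: set ℓ=2.5678 → (κ,φ,ℓ)=(0.7322,38.72°,2.5678) → tip=(1.3900,1.1144,1.3009)
cmd 3: set φ=77.52° → (κ,φ,ℓ)=(0.7322,77.52°,2.5678) → tip=(0.3850,1.7394,1.3009)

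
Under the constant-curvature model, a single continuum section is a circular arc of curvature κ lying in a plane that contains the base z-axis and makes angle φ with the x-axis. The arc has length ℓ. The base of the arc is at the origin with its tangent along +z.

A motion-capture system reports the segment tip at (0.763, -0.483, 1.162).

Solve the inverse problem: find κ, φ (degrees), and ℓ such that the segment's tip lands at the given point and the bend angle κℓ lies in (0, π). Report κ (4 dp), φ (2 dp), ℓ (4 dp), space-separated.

0.8339 327.67 1.5844

ρ = √(x²+y²) = √(0.763² + -0.483²) = 0.90303
φ = atan2(y, x) mod 360° = atan2(-0.483, 0.763) = 327.6651°
|p|² = ρ² + z² = 0.90303² + 1.162² = 2.16570
κ = 2ρ / |p|² = 2×0.90303 / 2.16570 = 0.83393
θ = 2·atan2(ρ, z) = 2·atan2(0.90303, 1.162) = 1.32128 rad
ℓ = θ/κ = 1.32128/0.83393 = 1.58439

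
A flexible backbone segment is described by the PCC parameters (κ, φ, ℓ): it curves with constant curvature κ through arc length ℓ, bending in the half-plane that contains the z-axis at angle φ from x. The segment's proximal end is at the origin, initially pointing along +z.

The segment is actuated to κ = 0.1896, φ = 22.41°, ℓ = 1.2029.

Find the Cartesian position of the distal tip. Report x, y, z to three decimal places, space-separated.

0.126 0.052 1.192

θ = κ·ℓ = 0.1896 × 1.2029 = 0.22807 rad
ρ = (1 − cos θ)/κ = (1 − 0.97410)/0.1896 = 0.13658
z = sin θ / κ = 0.22610/0.1896 = 1.19250
x = ρ cos φ = 0.13658 × cos(22.41°) = 0.12626
y = ρ sin φ = 0.13658 × sin(22.41°) = 0.05207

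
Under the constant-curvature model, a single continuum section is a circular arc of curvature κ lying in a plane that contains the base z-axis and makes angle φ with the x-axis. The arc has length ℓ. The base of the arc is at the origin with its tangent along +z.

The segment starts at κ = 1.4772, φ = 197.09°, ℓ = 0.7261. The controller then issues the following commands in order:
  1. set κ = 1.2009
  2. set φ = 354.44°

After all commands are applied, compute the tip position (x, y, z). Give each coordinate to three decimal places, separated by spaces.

0.296 -0.029 0.638

initial: κ=1.4772, φ=197.09°, ℓ=0.7261
cmd 1: set κ=1.2009 → (κ,φ,ℓ)=(1.2009,197.09°,0.7261) → tip=(-0.2839,-0.0873,0.6375)
cmd 2: set φ=354.44° → (κ,φ,ℓ)=(1.2009,354.44°,0.7261) → tip=(0.2956,-0.0288,0.6375)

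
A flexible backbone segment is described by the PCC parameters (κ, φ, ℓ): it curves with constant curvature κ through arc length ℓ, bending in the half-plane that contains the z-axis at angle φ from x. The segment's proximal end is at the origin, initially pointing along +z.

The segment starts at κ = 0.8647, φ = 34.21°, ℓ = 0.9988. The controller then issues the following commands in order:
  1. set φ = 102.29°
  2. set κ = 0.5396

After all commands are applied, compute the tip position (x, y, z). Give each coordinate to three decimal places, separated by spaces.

-0.056 0.257 0.951

initial: κ=0.8647, φ=34.21°, ℓ=0.9988
cmd 1: set φ=102.29° → (κ,φ,ℓ)=(0.8647,102.29°,0.9988) → tip=(-0.0862,0.3959,0.8792)
cmd 2: set κ=0.5396 → (κ,φ,ℓ)=(0.5396,102.29°,0.9988) → tip=(-0.0559,0.2567,0.9511)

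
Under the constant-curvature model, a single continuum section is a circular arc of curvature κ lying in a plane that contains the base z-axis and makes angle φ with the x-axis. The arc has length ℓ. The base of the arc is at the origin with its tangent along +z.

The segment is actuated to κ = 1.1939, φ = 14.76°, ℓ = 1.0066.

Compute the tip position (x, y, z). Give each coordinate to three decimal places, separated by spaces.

0.518 0.136 0.781

θ = κ·ℓ = 1.1939 × 1.0066 = 1.20178 rad
ρ = (1 − cos θ)/κ = (1 − 0.36070)/1.1939 = 0.53547
z = sin θ / κ = 0.93268/1.1939 = 0.78121
x = ρ cos φ = 0.53547 × cos(14.76°) = 0.51780
y = ρ sin φ = 0.53547 × sin(14.76°) = 0.13642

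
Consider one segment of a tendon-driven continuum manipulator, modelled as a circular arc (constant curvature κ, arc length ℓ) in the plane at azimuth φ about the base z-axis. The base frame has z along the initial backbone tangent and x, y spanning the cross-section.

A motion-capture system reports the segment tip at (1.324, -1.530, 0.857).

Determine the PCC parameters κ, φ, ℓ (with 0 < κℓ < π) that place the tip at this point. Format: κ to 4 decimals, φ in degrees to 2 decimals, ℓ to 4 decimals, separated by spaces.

0.8381 310.87 2.7923

ρ = √(x²+y²) = √(1.324² + -1.530²) = 2.02333
φ = atan2(y, x) mod 360° = atan2(-1.530, 1.324) = 310.8716°
|p|² = ρ² + z² = 2.02333² + 0.857² = 4.82832
κ = 2ρ / |p|² = 2×2.02333 / 4.82832 = 0.83811
θ = 2·atan2(ρ, z) = 2·atan2(2.02333, 0.857) = 2.34029 rad
ℓ = θ/κ = 2.34029/0.83811 = 2.79235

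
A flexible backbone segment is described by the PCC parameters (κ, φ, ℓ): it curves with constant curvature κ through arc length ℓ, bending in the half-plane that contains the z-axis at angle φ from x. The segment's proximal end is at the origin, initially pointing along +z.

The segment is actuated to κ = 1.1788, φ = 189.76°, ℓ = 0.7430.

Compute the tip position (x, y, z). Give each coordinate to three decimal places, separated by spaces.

θ = κ·ℓ = 1.1788 × 0.7430 = 0.87585 rad
ρ = (1 − cos θ)/κ = (1 − 0.64035)/1.1788 = 0.30510
z = sin θ / κ = 0.76809/1.1788 = 0.65158
x = ρ cos φ = 0.30510 × cos(189.76°) = -0.30069
y = ρ sin φ = 0.30510 × sin(189.76°) = -0.05172

-0.301 -0.052 0.652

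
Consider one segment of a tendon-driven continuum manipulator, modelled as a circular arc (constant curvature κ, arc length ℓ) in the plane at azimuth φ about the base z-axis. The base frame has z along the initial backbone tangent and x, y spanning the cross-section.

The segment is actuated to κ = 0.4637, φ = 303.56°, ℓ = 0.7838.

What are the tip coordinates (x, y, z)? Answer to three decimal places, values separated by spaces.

0.078 -0.117 0.767

θ = κ·ℓ = 0.4637 × 0.7838 = 0.36345 rad
ρ = (1 − cos θ)/κ = (1 − 0.93468)/0.4637 = 0.14087
z = sin θ / κ = 0.35550/0.4637 = 0.76666
x = ρ cos φ = 0.14087 × cos(303.56°) = 0.07788
y = ρ sin φ = 0.14087 × sin(303.56°) = -0.11739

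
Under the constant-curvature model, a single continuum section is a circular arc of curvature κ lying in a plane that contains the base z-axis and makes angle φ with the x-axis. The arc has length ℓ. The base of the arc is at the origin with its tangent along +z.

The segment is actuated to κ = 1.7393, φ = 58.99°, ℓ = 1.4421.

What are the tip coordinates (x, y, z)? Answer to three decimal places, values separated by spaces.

θ = κ·ℓ = 1.7393 × 1.4421 = 2.50824 rad
ρ = (1 − cos θ)/κ = (1 − -0.80605)/1.7393 = 1.03838
z = sin θ / κ = 0.59185/1.7393 = 0.34028
x = ρ cos φ = 1.03838 × cos(58.99°) = 0.53496
y = ρ sin φ = 1.03838 × sin(58.99°) = 0.88997

0.535 0.890 0.340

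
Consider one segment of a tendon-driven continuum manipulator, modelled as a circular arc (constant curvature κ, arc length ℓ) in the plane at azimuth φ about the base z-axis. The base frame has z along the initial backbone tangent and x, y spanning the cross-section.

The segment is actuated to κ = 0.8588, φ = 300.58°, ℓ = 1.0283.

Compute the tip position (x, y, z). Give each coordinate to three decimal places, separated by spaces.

0.216 -0.366 0.900

θ = κ·ℓ = 0.8588 × 1.0283 = 0.88310 rad
ρ = (1 − cos θ)/κ = (1 − 0.63476)/0.8588 = 0.42530
z = sin θ / κ = 0.77271/0.8588 = 0.89976
x = ρ cos φ = 0.42530 × cos(300.58°) = 0.21637
y = ρ sin φ = 0.42530 × sin(300.58°) = -0.36615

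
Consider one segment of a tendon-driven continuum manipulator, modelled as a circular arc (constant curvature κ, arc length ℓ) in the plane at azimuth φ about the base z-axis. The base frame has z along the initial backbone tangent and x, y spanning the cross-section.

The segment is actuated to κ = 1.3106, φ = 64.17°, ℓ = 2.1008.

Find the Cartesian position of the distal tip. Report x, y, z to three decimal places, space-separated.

0.640 1.322 0.289

θ = κ·ℓ = 1.3106 × 2.1008 = 2.75331 rad
ρ = (1 − cos θ)/κ = (1 − -0.92556)/1.3106 = 1.46922
z = sin θ / κ = 0.37860/1.3106 = 0.28888
x = ρ cos φ = 1.46922 × cos(64.17°) = 0.64014
y = ρ sin φ = 1.46922 × sin(64.17°) = 1.32243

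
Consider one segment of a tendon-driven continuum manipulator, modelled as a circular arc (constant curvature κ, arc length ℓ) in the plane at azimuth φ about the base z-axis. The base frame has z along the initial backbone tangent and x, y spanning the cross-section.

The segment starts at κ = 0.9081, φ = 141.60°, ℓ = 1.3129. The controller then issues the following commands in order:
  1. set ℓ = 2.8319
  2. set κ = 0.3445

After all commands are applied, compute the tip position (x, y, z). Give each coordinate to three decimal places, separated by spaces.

-0.999 0.792 2.404

initial: κ=0.9081, φ=141.60°, ℓ=1.3129
cmd 1: set ℓ=2.8319 → (κ,φ,ℓ)=(0.9081,141.60°,2.8319) → tip=(-1.5896,1.2599,0.5942)
cmd 2: set κ=0.3445 → (κ,φ,ℓ)=(0.3445,141.60°,2.8319) → tip=(-0.9994,0.7921,2.4036)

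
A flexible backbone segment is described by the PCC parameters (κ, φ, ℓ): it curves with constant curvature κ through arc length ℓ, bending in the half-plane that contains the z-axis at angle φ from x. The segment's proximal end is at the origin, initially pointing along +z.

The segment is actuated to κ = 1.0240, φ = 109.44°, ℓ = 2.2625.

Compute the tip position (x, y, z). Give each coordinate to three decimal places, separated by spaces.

θ = κ·ℓ = 1.0240 × 2.2625 = 2.31680 rad
ρ = (1 − cos θ)/κ = (1 − -0.67871)/1.0240 = 1.63936
z = sin θ / κ = 0.73441/1.0240 = 0.71719
x = ρ cos φ = 1.63936 × cos(109.44°) = -0.54561
y = ρ sin φ = 1.63936 × sin(109.44°) = 1.54591

-0.546 1.546 0.717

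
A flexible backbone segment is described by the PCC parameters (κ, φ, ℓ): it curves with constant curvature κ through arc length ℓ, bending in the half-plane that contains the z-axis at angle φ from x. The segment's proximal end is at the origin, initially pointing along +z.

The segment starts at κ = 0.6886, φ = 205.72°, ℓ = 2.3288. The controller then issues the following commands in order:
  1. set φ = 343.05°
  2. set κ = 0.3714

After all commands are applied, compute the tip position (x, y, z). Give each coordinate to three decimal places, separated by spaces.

initial: κ=0.6886, φ=205.72°, ℓ=2.3288
cmd 1: set φ=343.05° → (κ,φ,ℓ)=(0.6886,343.05°,2.3288) → tip=(1.4347,-0.4373,1.4514)
cmd 2: set κ=0.3714 → (κ,φ,ℓ)=(0.3714,343.05°,2.3288) → tip=(0.9048,-0.2758,2.0491)

0.905 -0.276 2.049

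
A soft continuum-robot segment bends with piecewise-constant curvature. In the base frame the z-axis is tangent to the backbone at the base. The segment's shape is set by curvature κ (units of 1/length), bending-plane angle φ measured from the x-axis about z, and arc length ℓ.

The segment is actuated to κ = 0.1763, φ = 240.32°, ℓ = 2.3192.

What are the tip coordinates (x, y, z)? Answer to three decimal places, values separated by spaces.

θ = κ·ℓ = 0.1763 × 2.3192 = 0.40887 rad
ρ = (1 − cos θ)/κ = (1 − 0.91757)/0.1763 = 0.46756
z = sin θ / κ = 0.39758/0.1763 = 2.25512
x = ρ cos φ = 0.46756 × cos(240.32°) = -0.23152
y = ρ sin φ = 0.46756 × sin(240.32°) = -0.40622

-0.232 -0.406 2.255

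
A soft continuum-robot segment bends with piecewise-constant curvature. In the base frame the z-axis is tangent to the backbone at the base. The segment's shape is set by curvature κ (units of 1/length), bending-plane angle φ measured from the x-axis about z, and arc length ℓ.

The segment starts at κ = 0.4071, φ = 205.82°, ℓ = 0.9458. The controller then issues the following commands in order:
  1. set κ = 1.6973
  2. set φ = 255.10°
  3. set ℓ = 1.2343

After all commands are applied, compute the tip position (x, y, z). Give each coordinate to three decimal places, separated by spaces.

initial: κ=0.4071, φ=205.82°, ℓ=0.9458
cmd 1: set κ=1.6973 → (κ,φ,ℓ)=(1.6973,205.82°,0.9458) → tip=(-0.5487,-0.2655,0.5888)
cmd 2: set φ=255.10° → (κ,φ,ℓ)=(1.6973,255.10°,0.9458) → tip=(-0.1567,-0.5890,0.5888)
cmd 3: set ℓ=1.2343 → (κ,φ,ℓ)=(1.6973,255.10°,1.2343) → tip=(-0.2273,-0.8543,0.5101)

-0.227 -0.854 0.510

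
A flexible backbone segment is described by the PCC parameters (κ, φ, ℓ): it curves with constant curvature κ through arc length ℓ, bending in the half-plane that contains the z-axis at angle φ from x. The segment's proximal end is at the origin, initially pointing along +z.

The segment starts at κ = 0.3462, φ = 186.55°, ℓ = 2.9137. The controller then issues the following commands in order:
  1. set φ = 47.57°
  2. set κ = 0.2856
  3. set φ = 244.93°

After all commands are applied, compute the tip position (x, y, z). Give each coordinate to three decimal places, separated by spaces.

initial: κ=0.3462, φ=186.55°, ℓ=2.9137
cmd 1: set φ=47.57° → (κ,φ,ℓ)=(0.3462,47.57°,2.9137) → tip=(0.9102,0.9958,2.4441)
cmd 2: set κ=0.2856 → (κ,φ,ℓ)=(0.2856,47.57°,2.9137) → tip=(0.7718,0.8444,2.5889)
cmd 3: set φ=244.93° → (κ,φ,ℓ)=(0.2856,244.93°,2.9137) → tip=(-0.4847,-1.0362,2.5889)

-0.485 -1.036 2.589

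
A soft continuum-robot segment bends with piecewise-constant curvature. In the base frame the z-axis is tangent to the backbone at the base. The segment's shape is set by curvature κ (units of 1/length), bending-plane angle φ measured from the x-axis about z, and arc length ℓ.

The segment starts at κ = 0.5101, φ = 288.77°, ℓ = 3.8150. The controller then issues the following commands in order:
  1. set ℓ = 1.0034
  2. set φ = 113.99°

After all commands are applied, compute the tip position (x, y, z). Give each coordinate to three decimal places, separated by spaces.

-0.102 0.230 0.960

initial: κ=0.5101, φ=288.77°, ℓ=3.8150
cmd 1: set ℓ=1.0034 → (κ,φ,ℓ)=(0.5101,288.77°,1.0034) → tip=(0.0808,-0.2379,0.9602)
cmd 2: set φ=113.99° → (κ,φ,ℓ)=(0.5101,113.99°,1.0034) → tip=(-0.1021,0.2295,0.9602)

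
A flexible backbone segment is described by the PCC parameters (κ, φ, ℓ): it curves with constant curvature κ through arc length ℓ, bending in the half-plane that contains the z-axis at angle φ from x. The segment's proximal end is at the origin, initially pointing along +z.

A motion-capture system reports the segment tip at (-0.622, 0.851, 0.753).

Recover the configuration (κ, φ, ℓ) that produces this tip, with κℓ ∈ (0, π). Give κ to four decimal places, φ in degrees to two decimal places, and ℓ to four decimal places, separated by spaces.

1.2563 126.16 1.5132

ρ = √(x²+y²) = √(-0.622² + 0.851²) = 1.05408
φ = atan2(y, x) mod 360° = atan2(0.851, -0.622) = 126.1632°
|p|² = ρ² + z² = 1.05408² + 0.753² = 1.67809
κ = 2ρ / |p|² = 2×1.05408 / 1.67809 = 1.25628
θ = 2·atan2(ρ, z) = 2·atan2(1.05408, 0.753) = 1.90099 rad
ℓ = θ/κ = 1.90099/1.25628 = 1.51318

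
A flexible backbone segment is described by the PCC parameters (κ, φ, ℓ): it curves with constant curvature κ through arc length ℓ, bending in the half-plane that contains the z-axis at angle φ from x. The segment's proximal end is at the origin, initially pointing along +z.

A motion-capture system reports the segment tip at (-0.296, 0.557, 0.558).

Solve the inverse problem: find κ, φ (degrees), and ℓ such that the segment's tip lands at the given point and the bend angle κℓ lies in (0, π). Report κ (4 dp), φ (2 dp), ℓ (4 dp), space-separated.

1.7787 117.99 0.9518

ρ = √(x²+y²) = √(-0.296² + 0.557²) = 0.63077
φ = atan2(y, x) mod 360° = atan2(0.557, -0.296) = 117.9870°
|p|² = ρ² + z² = 0.63077² + 0.558² = 0.70923
κ = 2ρ / |p|² = 2×0.63077 / 0.70923 = 1.77874
θ = 2·atan2(ρ, z) = 2·atan2(0.63077, 0.558) = 1.69307 rad
ℓ = θ/κ = 1.69307/1.77874 = 0.95184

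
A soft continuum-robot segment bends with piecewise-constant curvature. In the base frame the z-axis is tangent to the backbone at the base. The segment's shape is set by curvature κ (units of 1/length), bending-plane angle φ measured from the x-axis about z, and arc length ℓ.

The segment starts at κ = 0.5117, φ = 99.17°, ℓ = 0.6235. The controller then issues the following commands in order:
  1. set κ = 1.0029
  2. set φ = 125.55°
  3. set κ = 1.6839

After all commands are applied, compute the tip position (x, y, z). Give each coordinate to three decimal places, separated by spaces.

initial: κ=0.5117, φ=99.17°, ℓ=0.6235
cmd 1: set κ=1.0029 → (κ,φ,ℓ)=(1.0029,99.17°,0.6235) → tip=(-0.0301,0.1863,0.5837)
cmd 2: set φ=125.55° → (κ,φ,ℓ)=(1.0029,125.55°,0.6235) → tip=(-0.1097,0.1535,0.5837)
cmd 3: set κ=1.6839 → (κ,φ,ℓ)=(1.6839,125.55°,0.6235) → tip=(-0.1735,0.2427,0.5151)

-0.173 0.243 0.515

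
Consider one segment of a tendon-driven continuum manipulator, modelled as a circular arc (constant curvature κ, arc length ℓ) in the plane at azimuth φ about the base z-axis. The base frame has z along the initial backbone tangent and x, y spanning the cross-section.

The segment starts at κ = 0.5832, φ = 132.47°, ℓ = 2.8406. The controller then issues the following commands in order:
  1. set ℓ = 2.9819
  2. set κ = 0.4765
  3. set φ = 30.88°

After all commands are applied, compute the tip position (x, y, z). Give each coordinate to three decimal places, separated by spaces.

1.532 0.916 2.075

initial: κ=0.5832, φ=132.47°, ℓ=2.8406
cmd 1: set ℓ=2.9819 → (κ,φ,ℓ)=(0.5832,132.47°,2.9819) → tip=(-1.3516,1.4766,1.6905)
cmd 2: set κ=0.4765 → (κ,φ,ℓ)=(0.4765,132.47°,2.9819) → tip=(-1.2054,1.3168,2.0751)
cmd 3: set φ=30.88° → (κ,φ,ℓ)=(0.4765,30.88°,2.9819) → tip=(1.5321,0.9162,2.0751)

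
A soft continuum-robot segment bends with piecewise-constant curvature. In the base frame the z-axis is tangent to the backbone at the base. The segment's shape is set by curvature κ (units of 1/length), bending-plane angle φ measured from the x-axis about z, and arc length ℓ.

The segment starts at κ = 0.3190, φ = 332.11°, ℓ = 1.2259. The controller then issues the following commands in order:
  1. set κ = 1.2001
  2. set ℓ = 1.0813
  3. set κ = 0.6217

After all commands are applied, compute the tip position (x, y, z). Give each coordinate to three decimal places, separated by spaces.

0.309 -0.164 1.002

initial: κ=0.3190, φ=332.11°, ℓ=1.2259
cmd 1: set κ=1.2001 → (κ,φ,ℓ)=(1.2001,332.11°,1.2259) → tip=(0.6633,-0.3510,0.8291)
cmd 2: set ℓ=1.0813 → (κ,φ,ℓ)=(1.2001,332.11°,1.0813) → tip=(0.5378,-0.2846,0.8024)
cmd 3: set κ=0.6217 → (κ,φ,ℓ)=(0.6217,332.11°,1.0813) → tip=(0.3093,-0.1637,1.0017)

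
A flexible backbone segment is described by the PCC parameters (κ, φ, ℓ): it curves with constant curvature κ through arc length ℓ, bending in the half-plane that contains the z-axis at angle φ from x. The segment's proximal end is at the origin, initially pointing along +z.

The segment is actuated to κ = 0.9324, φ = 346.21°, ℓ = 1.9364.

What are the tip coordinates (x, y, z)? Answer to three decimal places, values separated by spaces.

1.284 -0.315 1.043

θ = κ·ℓ = 0.9324 × 1.9364 = 1.80550 rad
ρ = (1 − cos θ)/κ = (1 − -0.23255)/0.9324 = 1.32192
z = sin θ / κ = 0.97258/0.9324 = 1.04310
x = ρ cos φ = 1.32192 × cos(346.21°) = 1.28381
y = ρ sin φ = 1.32192 × sin(346.21°) = -0.31510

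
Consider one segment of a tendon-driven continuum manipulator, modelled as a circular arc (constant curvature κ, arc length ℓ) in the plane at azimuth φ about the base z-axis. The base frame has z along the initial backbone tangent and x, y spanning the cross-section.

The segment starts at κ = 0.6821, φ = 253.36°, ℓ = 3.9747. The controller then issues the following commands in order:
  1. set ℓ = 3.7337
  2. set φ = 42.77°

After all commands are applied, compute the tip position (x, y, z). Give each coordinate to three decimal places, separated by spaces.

initial: κ=0.6821, φ=253.36°, ℓ=3.9747
cmd 1: set ℓ=3.7337 → (κ,φ,ℓ)=(0.6821,253.36°,3.7337) → tip=(-0.7675,-2.5681,0.8215)
cmd 2: set φ=42.77° → (κ,φ,ℓ)=(0.6821,42.77°,3.7337) → tip=(1.9676,1.8201,0.8215)

1.968 1.820 0.822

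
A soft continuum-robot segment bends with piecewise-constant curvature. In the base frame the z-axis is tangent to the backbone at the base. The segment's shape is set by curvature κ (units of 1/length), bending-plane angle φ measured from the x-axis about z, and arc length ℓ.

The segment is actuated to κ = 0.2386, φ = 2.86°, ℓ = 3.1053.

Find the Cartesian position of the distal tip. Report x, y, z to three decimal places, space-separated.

θ = κ·ℓ = 0.2386 × 3.1053 = 0.74092 rad
ρ = (1 − cos θ)/κ = (1 − 0.73784)/0.2386 = 1.09872
z = sin θ / κ = 0.67497/0.2386 = 2.82888
x = ρ cos φ = 1.09872 × cos(2.86°) = 1.09735
y = ρ sin φ = 1.09872 × sin(2.86°) = 0.05482

1.097 0.055 2.829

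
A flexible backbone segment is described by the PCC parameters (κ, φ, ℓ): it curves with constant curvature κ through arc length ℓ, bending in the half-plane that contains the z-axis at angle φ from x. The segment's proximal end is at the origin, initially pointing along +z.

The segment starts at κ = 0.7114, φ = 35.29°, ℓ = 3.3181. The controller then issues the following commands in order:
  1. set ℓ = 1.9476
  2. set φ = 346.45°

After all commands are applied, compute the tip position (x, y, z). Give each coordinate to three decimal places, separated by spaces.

initial: κ=0.7114, φ=35.29°, ℓ=3.3181
cmd 1: set ℓ=1.9476 → (κ,φ,ℓ)=(0.7114,35.29°,1.9476) → tip=(0.9360,0.6625,1.3816)
cmd 2: set φ=346.45° → (κ,φ,ℓ)=(0.7114,346.45°,1.9476) → tip=(1.1148,-0.2687,1.3816)

1.115 -0.269 1.382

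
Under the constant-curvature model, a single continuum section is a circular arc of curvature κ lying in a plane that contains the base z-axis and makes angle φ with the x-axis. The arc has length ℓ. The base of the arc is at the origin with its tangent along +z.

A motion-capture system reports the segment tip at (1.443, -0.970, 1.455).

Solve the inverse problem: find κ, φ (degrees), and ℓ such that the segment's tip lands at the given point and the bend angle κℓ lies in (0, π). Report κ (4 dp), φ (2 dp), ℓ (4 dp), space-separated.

ρ = √(x²+y²) = √(1.443² + -0.970²) = 1.73872
φ = atan2(y, x) mod 360° = atan2(-0.970, 1.443) = 326.0906°
|p|² = ρ² + z² = 1.73872² + 1.455² = 5.14017
κ = 2ρ / |p|² = 2×1.73872 / 5.14017 = 0.67652
θ = 2·atan2(ρ, z) = 2·atan2(1.73872, 1.455) = 1.74801 rad
ℓ = θ/κ = 1.74801/0.67652 = 2.58381

0.6765 326.09 2.5838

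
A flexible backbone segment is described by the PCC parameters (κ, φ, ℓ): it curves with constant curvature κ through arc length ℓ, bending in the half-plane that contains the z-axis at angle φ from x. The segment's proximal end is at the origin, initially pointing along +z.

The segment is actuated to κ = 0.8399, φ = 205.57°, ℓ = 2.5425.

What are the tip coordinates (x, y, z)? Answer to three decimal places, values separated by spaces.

-1.649 -0.789 1.006

θ = κ·ℓ = 0.8399 × 2.5425 = 2.13545 rad
ρ = (1 − cos θ)/κ = (1 − -0.53512)/0.8399 = 1.82774
z = sin θ / κ = 0.84478/0.8399 = 1.00581
x = ρ cos φ = 1.82774 × cos(205.57°) = -1.64873
y = ρ sin φ = 1.82774 × sin(205.57°) = -0.78888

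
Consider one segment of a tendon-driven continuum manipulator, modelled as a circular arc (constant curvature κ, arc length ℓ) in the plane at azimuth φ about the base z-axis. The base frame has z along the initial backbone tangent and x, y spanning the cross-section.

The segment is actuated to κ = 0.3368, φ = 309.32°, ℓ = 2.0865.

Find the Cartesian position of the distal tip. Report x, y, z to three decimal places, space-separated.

θ = κ·ℓ = 0.3368 × 2.0865 = 0.70273 rad
ρ = (1 − cos θ)/κ = (1 − 0.76308)/0.3368 = 0.70345
z = sin θ / κ = 0.64631/0.3368 = 1.91896
x = ρ cos φ = 0.70345 × cos(309.32°) = 0.44574
y = ρ sin φ = 0.70345 × sin(309.32°) = -0.54420

0.446 -0.544 1.919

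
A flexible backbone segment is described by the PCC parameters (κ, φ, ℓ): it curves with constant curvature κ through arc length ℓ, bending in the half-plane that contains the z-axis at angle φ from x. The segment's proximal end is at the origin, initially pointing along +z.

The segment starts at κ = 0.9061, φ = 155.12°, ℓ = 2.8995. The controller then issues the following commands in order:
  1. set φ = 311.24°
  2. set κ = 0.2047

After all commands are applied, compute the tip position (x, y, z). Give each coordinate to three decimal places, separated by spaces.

0.551 -0.628 2.732

initial: κ=0.9061, φ=155.12°, ℓ=2.8995
cmd 1: set φ=311.24° → (κ,φ,ℓ)=(0.9061,311.24°,2.8995) → tip=(1.3609,-1.5524,0.5430)
cmd 2: set κ=0.2047 → (κ,φ,ℓ)=(0.2047,311.24°,2.8995) → tip=(0.5508,-0.6283,2.7322)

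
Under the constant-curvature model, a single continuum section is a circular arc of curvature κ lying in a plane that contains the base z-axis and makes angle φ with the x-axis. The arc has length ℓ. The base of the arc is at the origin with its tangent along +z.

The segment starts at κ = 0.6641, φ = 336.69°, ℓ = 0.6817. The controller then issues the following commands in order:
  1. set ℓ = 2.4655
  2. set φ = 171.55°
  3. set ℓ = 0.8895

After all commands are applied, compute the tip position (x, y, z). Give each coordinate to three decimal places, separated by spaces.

initial: κ=0.6641, φ=336.69°, ℓ=0.6817
cmd 1: set ℓ=2.4655 → (κ,φ,ℓ)=(0.6641,336.69°,2.4655) → tip=(1.4748,-0.6355,1.5025)
cmd 2: set φ=171.55° → (κ,φ,ℓ)=(0.6641,171.55°,2.4655) → tip=(-1.5885,0.2360,1.5025)
cmd 3: set ℓ=0.8895 → (κ,φ,ℓ)=(0.6641,171.55°,0.8895) → tip=(-0.2524,0.0375,0.8387)

-0.252 0.037 0.839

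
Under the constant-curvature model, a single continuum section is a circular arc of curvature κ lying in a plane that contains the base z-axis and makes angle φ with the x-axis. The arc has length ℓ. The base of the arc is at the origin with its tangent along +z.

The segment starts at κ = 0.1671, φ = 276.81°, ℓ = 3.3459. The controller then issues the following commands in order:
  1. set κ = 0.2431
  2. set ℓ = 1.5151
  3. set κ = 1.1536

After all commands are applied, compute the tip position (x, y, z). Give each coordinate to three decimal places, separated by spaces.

0.121 -1.012 0.853

initial: κ=0.1671, φ=276.81°, ℓ=3.3459
cmd 1: set κ=0.2431 → (κ,φ,ℓ)=(0.2431,276.81°,3.3459) → tip=(0.1527,-1.2783,2.9890)
cmd 2: set ℓ=1.5151 → (κ,φ,ℓ)=(0.2431,276.81°,1.5151) → tip=(0.0327,-0.2739,1.4811)
cmd 3: set κ=1.1536 → (κ,φ,ℓ)=(1.1536,276.81°,1.5151) → tip=(0.1209,-1.0123,0.8533)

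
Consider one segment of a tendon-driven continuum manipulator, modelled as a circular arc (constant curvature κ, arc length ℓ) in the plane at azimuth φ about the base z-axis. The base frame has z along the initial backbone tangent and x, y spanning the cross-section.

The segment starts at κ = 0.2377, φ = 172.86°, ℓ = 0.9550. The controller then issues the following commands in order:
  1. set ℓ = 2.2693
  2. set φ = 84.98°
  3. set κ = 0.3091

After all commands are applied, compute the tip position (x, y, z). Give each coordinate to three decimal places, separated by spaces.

0.067 0.761 2.088

initial: κ=0.2377, φ=172.86°, ℓ=0.9550
cmd 1: set ℓ=2.2693 → (κ,φ,ℓ)=(0.2377,172.86°,2.2693) → tip=(-0.5927,0.0742,2.1608)
cmd 2: set φ=84.98° → (κ,φ,ℓ)=(0.2377,84.98°,2.2693) → tip=(0.0523,0.5951,2.1608)
cmd 3: set κ=0.3091 → (κ,φ,ℓ)=(0.3091,84.98°,2.2693) → tip=(0.0668,0.7609,2.0877)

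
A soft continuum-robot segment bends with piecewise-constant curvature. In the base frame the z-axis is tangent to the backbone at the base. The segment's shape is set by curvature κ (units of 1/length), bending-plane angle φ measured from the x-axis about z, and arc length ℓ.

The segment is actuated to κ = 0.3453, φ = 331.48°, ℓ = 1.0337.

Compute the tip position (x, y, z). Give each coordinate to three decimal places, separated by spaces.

0.160 -0.087 1.012

θ = κ·ℓ = 0.3453 × 1.0337 = 0.35694 rad
ρ = (1 − cos θ)/κ = (1 − 0.93697)/0.3453 = 0.18253
z = sin θ / κ = 0.34941/0.3453 = 1.01189
x = ρ cos φ = 0.18253 × cos(331.48°) = 0.16038
y = ρ sin φ = 0.18253 × sin(331.48°) = -0.08715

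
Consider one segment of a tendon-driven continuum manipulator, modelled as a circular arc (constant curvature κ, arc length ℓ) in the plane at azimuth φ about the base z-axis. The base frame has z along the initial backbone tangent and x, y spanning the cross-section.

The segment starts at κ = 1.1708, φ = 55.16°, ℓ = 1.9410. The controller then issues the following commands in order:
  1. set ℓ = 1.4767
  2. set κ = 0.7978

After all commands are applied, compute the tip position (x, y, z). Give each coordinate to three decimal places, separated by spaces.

0.442 0.635 1.158

initial: κ=1.1708, φ=55.16°, ℓ=1.9410
cmd 1: set ℓ=1.4767 → (κ,φ,ℓ)=(1.1708,55.16°,1.4767) → tip=(0.5648,0.8114,0.8435)
cmd 2: set κ=0.7978 → (κ,φ,ℓ)=(0.7978,55.16°,1.4767) → tip=(0.4421,0.6351,1.1580)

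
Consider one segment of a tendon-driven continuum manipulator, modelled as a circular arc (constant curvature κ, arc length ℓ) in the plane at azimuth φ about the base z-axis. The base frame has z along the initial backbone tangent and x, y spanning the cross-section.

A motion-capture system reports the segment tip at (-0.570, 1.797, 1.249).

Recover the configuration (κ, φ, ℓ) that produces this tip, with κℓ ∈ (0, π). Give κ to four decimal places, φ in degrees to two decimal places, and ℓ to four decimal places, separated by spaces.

ρ = √(x²+y²) = √(-0.570² + 1.797²) = 1.88523
φ = atan2(y, x) mod 360° = atan2(1.797, -0.570) = 107.5988°
|p|² = ρ² + z² = 1.88523² + 1.249² = 5.11411
κ = 2ρ / |p|² = 2×1.88523 / 5.11411 = 0.73727
θ = 2·atan2(ρ, z) = 2·atan2(1.88523, 1.249) = 1.97134 rad
ℓ = θ/κ = 1.97134/0.73727 = 2.67385

0.7373 107.60 2.6739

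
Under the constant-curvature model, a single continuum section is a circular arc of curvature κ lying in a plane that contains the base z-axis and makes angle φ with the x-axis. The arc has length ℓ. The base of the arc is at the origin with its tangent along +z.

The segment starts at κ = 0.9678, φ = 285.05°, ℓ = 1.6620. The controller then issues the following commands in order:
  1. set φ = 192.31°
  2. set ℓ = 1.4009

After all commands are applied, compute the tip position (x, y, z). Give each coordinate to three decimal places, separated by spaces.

initial: κ=0.9678, φ=285.05°, ℓ=1.6620
cmd 1: set φ=192.31° → (κ,φ,ℓ)=(0.9678,192.31°,1.6620) → tip=(-1.0476,-0.2286,1.0325)
cmd 2: set ℓ=1.4009 → (κ,φ,ℓ)=(0.9678,192.31°,1.4009) → tip=(-0.7941,-0.1733,1.0095)

-0.794 -0.173 1.009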